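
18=18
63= 63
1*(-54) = -54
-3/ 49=-0.06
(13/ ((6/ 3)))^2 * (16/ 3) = 676/ 3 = 225.33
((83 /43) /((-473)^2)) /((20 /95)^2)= 29963 /153925552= 0.00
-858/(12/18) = -1287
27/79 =0.34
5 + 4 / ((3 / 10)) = 55 / 3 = 18.33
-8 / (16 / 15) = -15 / 2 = -7.50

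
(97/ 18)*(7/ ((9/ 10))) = 3395/ 81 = 41.91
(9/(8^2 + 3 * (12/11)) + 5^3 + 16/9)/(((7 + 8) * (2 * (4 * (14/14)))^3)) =845231/51148800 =0.02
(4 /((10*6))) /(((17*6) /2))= 1 /765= 0.00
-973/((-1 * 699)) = 973/699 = 1.39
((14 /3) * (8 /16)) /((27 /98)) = 686 /81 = 8.47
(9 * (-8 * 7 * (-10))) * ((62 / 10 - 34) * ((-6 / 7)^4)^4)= -56467335907639296 / 4747561509943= -11893.97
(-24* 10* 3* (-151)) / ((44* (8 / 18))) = 61155 / 11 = 5559.55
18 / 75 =6 / 25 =0.24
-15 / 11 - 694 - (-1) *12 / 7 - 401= -84288 / 77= -1094.65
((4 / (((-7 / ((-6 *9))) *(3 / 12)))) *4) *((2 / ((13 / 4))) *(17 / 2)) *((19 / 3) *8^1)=11907072 / 91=130846.95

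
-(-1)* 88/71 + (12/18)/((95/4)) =1.27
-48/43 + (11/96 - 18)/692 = -3262567/2856576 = -1.14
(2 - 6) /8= -0.50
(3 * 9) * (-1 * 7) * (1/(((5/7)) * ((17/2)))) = -2646/85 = -31.13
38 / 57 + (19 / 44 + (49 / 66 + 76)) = 77.84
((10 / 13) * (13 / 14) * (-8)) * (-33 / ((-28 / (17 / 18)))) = -935 / 147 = -6.36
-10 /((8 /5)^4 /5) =-15625 /2048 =-7.63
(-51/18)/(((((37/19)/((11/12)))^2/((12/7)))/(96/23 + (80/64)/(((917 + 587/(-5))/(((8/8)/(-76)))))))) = -651441345533/145019549952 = -4.49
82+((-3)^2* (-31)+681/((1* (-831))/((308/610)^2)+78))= -4960191405/25151309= -197.21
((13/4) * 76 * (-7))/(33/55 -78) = 8645/387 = 22.34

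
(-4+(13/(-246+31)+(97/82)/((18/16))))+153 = 149.99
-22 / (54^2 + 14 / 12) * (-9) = 1188 / 17503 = 0.07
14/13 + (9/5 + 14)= 1097/65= 16.88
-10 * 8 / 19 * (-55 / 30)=440 / 57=7.72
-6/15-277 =-277.40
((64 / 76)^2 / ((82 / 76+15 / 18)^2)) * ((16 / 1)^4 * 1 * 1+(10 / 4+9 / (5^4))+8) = 94386980736 / 7425625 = 12710.98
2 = 2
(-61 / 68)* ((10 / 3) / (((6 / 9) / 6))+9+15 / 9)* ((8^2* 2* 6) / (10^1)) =-238144 / 85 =-2801.69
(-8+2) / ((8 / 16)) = -12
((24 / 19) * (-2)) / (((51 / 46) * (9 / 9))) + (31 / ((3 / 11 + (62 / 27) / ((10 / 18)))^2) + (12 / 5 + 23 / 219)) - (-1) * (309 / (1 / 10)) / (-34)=-16648070744149 / 186932779365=-89.06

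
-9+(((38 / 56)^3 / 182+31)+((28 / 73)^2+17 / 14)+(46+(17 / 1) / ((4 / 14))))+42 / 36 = 8305299796081 / 63872285568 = 130.03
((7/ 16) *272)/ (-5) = -119/ 5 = -23.80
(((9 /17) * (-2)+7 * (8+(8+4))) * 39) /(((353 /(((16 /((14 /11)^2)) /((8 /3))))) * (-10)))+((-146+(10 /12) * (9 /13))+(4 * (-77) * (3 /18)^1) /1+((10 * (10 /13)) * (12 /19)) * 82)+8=222180817219 /1089451545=203.94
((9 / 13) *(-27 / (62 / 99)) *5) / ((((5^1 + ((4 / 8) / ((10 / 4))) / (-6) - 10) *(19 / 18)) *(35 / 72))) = 467668080 / 8093449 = 57.78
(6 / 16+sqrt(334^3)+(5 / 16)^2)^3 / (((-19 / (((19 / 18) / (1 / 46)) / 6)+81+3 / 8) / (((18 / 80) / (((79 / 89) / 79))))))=5443334891623858053 / 406595829760+2504233998445556049 * sqrt(334) / 794132480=57644258379.75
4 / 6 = 0.67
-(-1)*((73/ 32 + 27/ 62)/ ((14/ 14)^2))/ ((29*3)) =2695/ 86304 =0.03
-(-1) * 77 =77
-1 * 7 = -7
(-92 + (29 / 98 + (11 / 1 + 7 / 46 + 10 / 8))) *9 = -3217437 / 4508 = -713.72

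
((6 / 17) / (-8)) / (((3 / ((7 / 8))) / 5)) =-35 / 544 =-0.06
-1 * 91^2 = -8281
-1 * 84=-84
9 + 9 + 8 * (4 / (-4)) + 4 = 14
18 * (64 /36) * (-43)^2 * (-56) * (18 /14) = -4260096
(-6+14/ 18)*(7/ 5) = -329/ 45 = -7.31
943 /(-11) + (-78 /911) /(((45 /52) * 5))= -64445347 /751575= -85.75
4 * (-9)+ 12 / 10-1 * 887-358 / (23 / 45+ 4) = -1016177 / 1015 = -1001.16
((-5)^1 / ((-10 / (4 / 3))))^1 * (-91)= -182 / 3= -60.67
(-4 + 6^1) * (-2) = -4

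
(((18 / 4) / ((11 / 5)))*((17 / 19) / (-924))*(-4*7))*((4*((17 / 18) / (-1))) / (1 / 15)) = -3.14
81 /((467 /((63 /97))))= 5103 /45299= 0.11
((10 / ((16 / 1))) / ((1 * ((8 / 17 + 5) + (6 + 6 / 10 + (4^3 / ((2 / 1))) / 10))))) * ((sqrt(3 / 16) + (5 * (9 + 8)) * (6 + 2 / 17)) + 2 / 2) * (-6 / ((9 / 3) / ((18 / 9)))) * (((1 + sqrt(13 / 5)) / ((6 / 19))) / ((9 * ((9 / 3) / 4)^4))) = -12920 * (5 + sqrt(65)) * (sqrt(3) + 2084) / 1419363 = -248.00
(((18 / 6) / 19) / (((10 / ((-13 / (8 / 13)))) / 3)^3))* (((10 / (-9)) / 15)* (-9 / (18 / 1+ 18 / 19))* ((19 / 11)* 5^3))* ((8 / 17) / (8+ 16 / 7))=-641965597 / 45957120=-13.97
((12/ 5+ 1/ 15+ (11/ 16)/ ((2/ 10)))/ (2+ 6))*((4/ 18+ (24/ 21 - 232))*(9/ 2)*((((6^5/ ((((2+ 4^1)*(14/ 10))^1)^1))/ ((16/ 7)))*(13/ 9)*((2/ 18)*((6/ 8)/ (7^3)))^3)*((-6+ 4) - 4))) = 133828565/ 3471055859712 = 0.00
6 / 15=2 / 5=0.40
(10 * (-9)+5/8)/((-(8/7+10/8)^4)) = 54934880/20151121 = 2.73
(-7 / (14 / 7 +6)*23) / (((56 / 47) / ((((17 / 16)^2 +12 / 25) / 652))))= -11131057 / 267059200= -0.04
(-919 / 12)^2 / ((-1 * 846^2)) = -844561 / 103063104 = -0.01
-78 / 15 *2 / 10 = -26 / 25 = -1.04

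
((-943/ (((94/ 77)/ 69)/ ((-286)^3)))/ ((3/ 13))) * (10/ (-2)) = -1269730974972460/ 47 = -27015552658988.51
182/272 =91/136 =0.67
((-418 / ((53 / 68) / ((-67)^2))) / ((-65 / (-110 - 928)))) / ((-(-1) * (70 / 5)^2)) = -33110989692 / 168805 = -196149.34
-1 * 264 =-264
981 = 981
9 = 9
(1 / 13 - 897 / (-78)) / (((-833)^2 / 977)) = 42011 / 2577302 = 0.02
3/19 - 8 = -149/19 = -7.84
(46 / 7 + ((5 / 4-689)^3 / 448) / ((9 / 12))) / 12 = -6939809813 / 86016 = -80680.45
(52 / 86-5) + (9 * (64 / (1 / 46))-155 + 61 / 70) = 26337.48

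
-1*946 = -946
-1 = -1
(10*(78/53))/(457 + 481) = 390/24857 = 0.02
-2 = -2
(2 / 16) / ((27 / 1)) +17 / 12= 307 / 216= 1.42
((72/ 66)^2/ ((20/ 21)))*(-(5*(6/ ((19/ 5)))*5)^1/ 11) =-113400/ 25289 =-4.48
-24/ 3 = -8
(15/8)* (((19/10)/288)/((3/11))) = 209/4608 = 0.05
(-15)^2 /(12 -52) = -5.62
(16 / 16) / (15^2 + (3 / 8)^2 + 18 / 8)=64 / 14553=0.00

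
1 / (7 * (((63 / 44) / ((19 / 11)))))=0.17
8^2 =64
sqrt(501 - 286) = sqrt(215) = 14.66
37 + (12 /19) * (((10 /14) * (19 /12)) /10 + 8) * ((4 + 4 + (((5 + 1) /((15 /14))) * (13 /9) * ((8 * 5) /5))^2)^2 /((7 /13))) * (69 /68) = 3677057608343459629 /21633530625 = 169970296.21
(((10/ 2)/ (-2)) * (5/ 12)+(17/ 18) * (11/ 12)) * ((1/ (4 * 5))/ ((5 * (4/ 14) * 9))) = -133/ 194400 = -0.00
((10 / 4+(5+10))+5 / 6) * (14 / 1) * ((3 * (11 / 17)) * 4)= 33880 / 17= 1992.94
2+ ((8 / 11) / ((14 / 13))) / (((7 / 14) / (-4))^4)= 213146 / 77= 2768.13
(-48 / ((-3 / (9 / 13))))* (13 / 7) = 144 / 7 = 20.57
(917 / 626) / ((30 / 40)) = 1834 / 939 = 1.95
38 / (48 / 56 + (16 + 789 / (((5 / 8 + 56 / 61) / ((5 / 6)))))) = 0.09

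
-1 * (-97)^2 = -9409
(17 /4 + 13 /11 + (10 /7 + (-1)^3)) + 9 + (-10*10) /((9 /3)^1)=-17069 /924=-18.47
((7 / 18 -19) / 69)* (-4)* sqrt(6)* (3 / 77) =670* sqrt(6) / 15939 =0.10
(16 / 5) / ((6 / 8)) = 64 / 15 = 4.27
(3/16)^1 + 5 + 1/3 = 265/48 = 5.52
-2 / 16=-1 / 8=-0.12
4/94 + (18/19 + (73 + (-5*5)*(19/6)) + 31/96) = -138703/28576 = -4.85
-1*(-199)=199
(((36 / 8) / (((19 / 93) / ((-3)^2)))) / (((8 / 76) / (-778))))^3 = -25162437332209782753 / 8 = -3145304666526222844.12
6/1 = 6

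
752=752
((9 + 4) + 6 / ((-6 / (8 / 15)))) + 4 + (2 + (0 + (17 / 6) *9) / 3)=809 / 30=26.97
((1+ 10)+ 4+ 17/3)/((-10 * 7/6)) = -62/35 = -1.77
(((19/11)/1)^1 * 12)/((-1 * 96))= -19/88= -0.22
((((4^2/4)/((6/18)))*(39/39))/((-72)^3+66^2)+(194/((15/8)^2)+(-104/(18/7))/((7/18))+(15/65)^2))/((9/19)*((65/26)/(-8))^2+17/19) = -92419539104768/1783392234975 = -51.82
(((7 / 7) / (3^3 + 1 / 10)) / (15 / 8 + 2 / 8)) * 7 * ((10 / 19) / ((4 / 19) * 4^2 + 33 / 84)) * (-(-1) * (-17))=-156800 / 542271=-0.29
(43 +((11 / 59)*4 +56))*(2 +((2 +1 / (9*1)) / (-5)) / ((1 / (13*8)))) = -2219822 / 531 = -4180.46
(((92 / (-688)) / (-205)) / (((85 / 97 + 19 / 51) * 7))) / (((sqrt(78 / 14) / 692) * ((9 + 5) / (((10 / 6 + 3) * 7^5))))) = 15753851771 * sqrt(273) / 2123903730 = 122.56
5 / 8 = 0.62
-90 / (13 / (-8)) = 720 / 13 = 55.38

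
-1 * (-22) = 22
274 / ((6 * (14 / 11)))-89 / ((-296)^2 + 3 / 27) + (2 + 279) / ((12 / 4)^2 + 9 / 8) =56901287411 / 894210030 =63.63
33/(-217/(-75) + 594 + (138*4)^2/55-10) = 27225/5054747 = 0.01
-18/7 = -2.57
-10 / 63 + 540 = 34010 / 63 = 539.84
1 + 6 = 7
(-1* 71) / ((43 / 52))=-3692 / 43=-85.86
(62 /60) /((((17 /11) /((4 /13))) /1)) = 0.21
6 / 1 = 6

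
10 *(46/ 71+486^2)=167699620/ 71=2361966.48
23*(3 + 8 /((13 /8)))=2369 /13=182.23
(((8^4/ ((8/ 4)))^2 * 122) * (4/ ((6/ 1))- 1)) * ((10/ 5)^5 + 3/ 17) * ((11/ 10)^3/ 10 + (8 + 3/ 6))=-503422469537792/ 10625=-47380938309.44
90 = 90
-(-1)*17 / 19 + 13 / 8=383 / 152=2.52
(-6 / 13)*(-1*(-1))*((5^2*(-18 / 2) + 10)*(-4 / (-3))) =132.31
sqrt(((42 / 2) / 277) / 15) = sqrt(9695) / 1385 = 0.07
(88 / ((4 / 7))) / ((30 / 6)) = 154 / 5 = 30.80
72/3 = 24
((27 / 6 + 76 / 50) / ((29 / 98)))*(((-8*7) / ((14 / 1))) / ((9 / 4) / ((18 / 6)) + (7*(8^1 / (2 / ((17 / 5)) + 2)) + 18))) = -2595824 / 1288325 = -2.01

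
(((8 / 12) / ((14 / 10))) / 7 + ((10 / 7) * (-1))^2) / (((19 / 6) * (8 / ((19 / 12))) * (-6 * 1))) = -155 / 7056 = -0.02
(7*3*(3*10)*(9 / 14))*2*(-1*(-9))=7290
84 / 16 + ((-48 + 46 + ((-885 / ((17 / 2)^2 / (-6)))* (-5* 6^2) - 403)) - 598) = -16446199 / 1156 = -14226.82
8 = 8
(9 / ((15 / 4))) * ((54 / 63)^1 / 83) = 72 / 2905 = 0.02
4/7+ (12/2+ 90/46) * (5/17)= 7969/2737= 2.91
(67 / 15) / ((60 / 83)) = 5561 / 900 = 6.18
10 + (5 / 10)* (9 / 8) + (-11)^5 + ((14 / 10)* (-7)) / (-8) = -161039.21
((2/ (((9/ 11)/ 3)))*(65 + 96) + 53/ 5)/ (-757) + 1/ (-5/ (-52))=100223/ 11355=8.83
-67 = -67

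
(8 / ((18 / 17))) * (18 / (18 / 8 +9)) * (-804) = -145792 / 15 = -9719.47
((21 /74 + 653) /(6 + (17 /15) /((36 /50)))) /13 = 1305261 /196729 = 6.63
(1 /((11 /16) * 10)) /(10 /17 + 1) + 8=12016 /1485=8.09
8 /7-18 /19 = 26 /133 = 0.20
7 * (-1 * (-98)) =686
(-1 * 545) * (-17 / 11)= 9265 / 11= 842.27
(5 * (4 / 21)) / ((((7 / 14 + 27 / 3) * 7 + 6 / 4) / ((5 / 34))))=25 / 12138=0.00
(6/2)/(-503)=-3/503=-0.01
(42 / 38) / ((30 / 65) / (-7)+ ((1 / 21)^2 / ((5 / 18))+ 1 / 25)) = -334425 / 5377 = -62.20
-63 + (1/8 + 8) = -439/8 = -54.88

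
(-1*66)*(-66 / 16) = 1089 / 4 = 272.25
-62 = -62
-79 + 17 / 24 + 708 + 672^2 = 10853129 / 24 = 452213.71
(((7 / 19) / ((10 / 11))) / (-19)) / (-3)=77 / 10830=0.01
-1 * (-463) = 463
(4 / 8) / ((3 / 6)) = 1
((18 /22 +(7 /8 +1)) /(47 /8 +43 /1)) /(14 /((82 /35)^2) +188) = 0.00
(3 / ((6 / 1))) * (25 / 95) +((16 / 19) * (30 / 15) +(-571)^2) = 12389627 / 38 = 326042.82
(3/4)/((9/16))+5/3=3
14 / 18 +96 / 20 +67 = 3266 / 45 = 72.58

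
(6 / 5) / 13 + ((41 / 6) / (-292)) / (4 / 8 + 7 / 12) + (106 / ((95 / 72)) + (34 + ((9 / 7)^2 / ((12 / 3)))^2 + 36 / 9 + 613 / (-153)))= 12142304634287 / 105979871088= 114.57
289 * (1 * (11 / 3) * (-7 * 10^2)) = -2225300 / 3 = -741766.67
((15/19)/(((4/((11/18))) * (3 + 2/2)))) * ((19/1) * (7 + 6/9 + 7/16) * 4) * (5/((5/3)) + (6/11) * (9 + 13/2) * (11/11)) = 13615/64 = 212.73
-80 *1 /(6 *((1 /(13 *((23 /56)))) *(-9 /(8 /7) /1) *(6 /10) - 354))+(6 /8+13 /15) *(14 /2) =361441487 /31833180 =11.35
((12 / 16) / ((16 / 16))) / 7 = 3 / 28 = 0.11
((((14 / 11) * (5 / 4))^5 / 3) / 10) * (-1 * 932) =-2447519375 / 7730448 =-316.61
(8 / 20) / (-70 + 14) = -0.01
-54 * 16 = -864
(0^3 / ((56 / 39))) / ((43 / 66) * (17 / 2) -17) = 0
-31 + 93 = 62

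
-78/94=-39/47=-0.83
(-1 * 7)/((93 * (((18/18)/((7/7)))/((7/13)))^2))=-343/15717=-0.02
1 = 1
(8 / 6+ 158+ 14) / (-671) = -520 / 2013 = -0.26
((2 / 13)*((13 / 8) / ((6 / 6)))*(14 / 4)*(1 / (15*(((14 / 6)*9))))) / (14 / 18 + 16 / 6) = 1 / 1240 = 0.00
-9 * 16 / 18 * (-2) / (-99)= -16 / 99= -0.16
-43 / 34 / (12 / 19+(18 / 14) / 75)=-142975 / 73338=-1.95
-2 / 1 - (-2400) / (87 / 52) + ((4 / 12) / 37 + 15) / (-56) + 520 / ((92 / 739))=1661144851 / 296148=5609.17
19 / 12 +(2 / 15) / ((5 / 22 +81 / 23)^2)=343916143 / 215916540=1.59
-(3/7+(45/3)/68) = -309/476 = -0.65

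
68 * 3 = 204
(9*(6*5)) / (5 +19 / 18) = 4860 / 109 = 44.59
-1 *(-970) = 970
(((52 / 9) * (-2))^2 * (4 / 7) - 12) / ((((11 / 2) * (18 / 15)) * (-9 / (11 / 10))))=-18230 / 15309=-1.19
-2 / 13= -0.15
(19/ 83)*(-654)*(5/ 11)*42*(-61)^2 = -9709800660/ 913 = -10635050.01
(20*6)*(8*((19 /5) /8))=456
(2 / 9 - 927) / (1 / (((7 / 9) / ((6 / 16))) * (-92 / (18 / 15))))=107432080 / 729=147369.11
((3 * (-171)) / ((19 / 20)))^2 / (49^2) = 121.45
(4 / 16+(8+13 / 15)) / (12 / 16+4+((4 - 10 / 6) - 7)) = 547 / 5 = 109.40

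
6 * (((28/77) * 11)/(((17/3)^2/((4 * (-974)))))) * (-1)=2911.89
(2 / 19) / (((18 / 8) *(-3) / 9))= -8 / 57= -0.14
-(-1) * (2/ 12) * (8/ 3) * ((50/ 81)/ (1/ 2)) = 400/ 729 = 0.55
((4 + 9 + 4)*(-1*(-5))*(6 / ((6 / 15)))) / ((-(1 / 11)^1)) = -14025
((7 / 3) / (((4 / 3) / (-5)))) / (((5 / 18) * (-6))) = 21 / 4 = 5.25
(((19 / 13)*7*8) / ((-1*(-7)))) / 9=152 / 117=1.30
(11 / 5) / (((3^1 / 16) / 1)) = 176 / 15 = 11.73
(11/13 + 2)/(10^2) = 37/1300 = 0.03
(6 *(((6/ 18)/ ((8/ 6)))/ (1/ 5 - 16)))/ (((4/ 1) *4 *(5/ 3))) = -9/ 2528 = -0.00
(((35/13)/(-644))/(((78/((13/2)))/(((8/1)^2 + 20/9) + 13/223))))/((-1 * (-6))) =-665125/172826784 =-0.00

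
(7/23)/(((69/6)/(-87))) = -1218/529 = -2.30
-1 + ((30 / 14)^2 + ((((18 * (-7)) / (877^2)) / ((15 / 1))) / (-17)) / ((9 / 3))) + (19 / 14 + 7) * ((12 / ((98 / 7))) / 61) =724823365801 / 195408759385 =3.71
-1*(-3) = 3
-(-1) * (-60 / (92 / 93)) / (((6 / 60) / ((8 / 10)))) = -11160 / 23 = -485.22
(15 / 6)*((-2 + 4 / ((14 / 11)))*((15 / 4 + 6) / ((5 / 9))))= 351 / 7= 50.14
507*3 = 1521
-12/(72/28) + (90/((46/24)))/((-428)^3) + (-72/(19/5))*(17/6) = -749706723007/12848250984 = -58.35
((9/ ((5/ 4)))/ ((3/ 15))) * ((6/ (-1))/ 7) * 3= -648/ 7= -92.57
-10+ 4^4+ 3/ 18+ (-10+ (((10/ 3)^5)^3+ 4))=69691959.54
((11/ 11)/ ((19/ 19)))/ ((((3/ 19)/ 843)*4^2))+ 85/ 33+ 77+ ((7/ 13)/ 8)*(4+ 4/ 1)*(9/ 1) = 2869903/ 6864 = 418.11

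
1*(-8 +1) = -7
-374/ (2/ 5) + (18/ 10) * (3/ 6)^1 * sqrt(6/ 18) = -935 + 3 * sqrt(3)/ 10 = -934.48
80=80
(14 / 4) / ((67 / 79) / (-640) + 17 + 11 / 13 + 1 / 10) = 2300480 / 11794777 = 0.20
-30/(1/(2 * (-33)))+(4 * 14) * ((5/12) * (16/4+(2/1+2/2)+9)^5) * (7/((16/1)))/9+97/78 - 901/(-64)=26762539387/22464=1191352.36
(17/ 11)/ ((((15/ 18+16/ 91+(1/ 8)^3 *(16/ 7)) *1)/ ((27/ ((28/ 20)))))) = 572832/ 19481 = 29.40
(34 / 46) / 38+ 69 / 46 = 664 / 437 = 1.52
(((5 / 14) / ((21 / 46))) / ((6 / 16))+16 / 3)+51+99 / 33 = 27086 / 441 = 61.42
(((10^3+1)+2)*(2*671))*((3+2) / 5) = 1346026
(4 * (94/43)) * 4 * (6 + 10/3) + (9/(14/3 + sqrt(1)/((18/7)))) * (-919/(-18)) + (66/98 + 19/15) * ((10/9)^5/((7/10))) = 14334635202551/33965634339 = 422.03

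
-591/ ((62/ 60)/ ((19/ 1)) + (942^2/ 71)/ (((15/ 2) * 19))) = -6.73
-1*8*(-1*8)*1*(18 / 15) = 384 / 5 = 76.80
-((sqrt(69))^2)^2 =-4761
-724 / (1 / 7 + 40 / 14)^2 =-724 / 9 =-80.44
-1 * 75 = -75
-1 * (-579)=579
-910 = -910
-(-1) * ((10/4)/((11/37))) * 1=185/22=8.41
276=276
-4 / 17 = -0.24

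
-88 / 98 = -44 / 49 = -0.90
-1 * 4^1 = -4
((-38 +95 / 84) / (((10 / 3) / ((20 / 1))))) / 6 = -36.87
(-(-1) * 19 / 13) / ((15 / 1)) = 19 / 195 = 0.10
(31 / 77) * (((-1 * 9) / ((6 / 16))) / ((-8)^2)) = -93 / 616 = -0.15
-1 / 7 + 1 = 6 / 7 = 0.86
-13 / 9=-1.44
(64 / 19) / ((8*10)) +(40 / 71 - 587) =-3955231 / 6745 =-586.39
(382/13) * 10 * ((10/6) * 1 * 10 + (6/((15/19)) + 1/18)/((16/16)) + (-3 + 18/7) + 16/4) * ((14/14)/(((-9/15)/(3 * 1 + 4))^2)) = 1174755050/1053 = 1115626.83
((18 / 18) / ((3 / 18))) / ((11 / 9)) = 4.91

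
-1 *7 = -7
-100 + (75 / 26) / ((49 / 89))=-120725 / 1274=-94.76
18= 18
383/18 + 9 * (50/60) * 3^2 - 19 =628/9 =69.78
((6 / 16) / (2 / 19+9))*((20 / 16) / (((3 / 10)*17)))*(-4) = -475 / 11764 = -0.04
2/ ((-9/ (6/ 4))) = -1/ 3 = -0.33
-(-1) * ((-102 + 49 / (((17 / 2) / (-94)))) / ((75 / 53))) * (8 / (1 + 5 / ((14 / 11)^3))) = -979629952 / 921825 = -1062.71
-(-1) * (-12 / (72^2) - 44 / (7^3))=-19351 / 148176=-0.13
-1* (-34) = 34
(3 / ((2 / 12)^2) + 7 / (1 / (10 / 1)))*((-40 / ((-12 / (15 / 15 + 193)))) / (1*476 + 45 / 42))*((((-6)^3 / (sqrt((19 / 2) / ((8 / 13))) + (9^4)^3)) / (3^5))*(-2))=1849430614046699520 / 1217737310423843413433794313 - 44200960*sqrt(247) / 32878907381443772162712446451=0.00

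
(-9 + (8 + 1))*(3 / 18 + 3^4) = 0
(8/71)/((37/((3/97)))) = 24/254819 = 0.00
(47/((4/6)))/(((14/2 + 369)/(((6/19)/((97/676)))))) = 1521/3686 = 0.41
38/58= 19/29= 0.66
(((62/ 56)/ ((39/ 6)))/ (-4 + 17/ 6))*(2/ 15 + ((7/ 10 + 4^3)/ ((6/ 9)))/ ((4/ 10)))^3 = -766351255907821/ 366912000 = -2088651.38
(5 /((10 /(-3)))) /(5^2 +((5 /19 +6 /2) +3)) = -19 /396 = -0.05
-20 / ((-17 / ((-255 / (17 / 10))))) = -3000 / 17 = -176.47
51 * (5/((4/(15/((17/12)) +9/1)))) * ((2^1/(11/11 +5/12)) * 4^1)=119880/17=7051.76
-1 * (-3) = 3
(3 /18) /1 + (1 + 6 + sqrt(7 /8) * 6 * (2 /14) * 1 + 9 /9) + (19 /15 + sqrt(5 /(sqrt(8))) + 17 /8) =3 * sqrt(14) /14 + 2^(1 /4) * sqrt(5) /2 + 1387 /120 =13.69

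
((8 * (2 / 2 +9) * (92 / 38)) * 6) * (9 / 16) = 12420 / 19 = 653.68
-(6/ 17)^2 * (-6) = 216/ 289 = 0.75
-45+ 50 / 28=-605 / 14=-43.21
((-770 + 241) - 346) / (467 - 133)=-875 / 334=-2.62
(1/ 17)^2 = 1/ 289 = 0.00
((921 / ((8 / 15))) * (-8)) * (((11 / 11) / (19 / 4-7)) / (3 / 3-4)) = -6140 / 3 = -2046.67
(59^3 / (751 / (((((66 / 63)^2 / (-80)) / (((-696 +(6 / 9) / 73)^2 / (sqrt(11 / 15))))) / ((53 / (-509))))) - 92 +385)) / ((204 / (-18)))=213912094920299975677571511 / 418836541049947162177927994794912065514 - 5389946315840141066678560342680 * sqrt(165) / 12318721795586681240527293964556237221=-0.00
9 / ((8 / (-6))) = -27 / 4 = -6.75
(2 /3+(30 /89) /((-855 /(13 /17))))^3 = 0.30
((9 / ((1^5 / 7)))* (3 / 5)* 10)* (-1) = -378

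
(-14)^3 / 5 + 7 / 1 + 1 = -2704 / 5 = -540.80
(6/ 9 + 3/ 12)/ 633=11/ 7596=0.00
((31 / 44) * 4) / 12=31 / 132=0.23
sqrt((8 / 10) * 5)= 2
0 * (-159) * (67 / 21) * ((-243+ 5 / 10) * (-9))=0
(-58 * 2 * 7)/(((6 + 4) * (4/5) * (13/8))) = -812/13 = -62.46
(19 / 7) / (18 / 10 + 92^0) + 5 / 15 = 383 / 294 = 1.30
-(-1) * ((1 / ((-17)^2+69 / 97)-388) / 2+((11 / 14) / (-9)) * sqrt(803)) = -10903479 / 56204-11 * sqrt(803) / 126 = -196.47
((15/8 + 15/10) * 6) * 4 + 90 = 171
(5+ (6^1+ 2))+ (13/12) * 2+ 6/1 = 127/6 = 21.17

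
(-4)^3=-64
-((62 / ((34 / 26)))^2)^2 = -422026932496 / 83521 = -5052943.96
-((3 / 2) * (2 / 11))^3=-27 / 1331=-0.02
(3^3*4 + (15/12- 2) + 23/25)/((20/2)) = 10817/1000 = 10.82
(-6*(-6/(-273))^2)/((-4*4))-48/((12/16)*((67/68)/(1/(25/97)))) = -6991543903/27741350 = -252.03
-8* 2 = -16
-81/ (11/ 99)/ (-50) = 729/ 50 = 14.58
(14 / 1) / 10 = 1.40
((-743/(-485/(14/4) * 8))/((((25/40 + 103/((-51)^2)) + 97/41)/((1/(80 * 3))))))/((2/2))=184879947/200624324000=0.00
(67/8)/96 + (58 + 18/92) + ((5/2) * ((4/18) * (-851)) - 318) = -38816369/52992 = -732.49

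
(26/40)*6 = 39/10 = 3.90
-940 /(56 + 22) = -470 /39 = -12.05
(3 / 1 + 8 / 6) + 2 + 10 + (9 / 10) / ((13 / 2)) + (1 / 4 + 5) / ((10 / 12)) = 8881 / 390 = 22.77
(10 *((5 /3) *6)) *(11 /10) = 110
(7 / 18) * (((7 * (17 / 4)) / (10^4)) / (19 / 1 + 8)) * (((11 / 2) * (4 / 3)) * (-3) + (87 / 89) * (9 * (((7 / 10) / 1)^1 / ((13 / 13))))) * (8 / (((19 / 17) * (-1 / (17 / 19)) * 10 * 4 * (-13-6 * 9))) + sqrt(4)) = -2844028384253 / 2092368996000000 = -0.00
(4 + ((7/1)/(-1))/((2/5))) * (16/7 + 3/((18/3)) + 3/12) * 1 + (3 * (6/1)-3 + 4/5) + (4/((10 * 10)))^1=-35199/1400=-25.14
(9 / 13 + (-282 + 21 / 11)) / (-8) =19977 / 572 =34.92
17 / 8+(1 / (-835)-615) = -4094013 / 6680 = -612.88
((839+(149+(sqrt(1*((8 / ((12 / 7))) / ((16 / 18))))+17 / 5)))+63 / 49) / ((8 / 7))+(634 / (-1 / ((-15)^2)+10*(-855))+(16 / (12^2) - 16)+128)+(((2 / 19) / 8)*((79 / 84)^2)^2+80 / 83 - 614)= 7*sqrt(21) / 16+1110494260145213707129 / 3020839781121469440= 369.62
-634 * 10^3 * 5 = -3170000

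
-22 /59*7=-154 /59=-2.61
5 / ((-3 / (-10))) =50 / 3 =16.67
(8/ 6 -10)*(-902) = 23452/ 3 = 7817.33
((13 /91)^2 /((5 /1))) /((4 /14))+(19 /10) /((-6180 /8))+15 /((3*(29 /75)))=12.94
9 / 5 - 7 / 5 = 2 / 5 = 0.40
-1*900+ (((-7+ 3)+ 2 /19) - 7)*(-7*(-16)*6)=-156204 /19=-8221.26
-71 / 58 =-1.22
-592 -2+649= 55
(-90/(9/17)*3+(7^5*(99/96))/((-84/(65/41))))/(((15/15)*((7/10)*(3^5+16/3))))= -13179585/2736832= -4.82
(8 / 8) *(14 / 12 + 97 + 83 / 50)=7487 / 75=99.83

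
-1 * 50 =-50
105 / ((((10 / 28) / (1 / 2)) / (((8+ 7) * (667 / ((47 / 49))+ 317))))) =104918310 / 47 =2232304.47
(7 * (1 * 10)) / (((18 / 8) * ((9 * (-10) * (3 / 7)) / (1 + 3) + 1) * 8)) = -490 / 1089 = -0.45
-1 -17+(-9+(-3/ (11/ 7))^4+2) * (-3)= -539520/ 14641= -36.85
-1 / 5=-0.20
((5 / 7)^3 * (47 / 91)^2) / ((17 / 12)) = 3313500 / 48286511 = 0.07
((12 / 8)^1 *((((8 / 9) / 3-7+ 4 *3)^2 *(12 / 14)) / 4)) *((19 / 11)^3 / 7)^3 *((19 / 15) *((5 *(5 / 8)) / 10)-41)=-106287196582144799 / 727657824624192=-146.07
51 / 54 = 17 / 18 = 0.94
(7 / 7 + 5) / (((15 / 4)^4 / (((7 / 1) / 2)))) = 1792 / 16875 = 0.11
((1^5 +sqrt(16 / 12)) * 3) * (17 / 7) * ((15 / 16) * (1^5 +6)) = 765 / 16 +255 * sqrt(3) / 8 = 103.02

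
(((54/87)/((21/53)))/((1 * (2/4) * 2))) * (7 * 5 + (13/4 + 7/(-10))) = 119409/2030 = 58.82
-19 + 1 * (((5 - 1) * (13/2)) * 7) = 163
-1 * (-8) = 8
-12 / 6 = -2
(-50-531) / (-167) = 3.48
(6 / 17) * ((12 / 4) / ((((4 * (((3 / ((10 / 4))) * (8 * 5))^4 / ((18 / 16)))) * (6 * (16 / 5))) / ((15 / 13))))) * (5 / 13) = 0.00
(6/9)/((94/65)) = 65/141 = 0.46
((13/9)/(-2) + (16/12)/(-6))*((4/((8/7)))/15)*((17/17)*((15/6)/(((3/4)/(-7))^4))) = -9143008/2187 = -4180.62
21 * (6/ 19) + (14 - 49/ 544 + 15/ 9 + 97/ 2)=70.71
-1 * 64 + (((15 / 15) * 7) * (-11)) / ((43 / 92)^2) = -770064 / 1849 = -416.48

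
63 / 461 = 0.14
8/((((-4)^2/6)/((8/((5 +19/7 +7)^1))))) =168/103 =1.63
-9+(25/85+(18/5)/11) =-7834/935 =-8.38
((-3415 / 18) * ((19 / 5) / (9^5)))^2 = 168402529 / 1129718145924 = 0.00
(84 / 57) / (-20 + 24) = 7 / 19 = 0.37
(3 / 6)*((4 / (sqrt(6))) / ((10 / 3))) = sqrt(6) / 10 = 0.24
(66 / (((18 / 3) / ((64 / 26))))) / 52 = 88 / 169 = 0.52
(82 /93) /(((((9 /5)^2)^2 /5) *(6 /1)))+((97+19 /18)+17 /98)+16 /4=9175754578 /89695431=102.30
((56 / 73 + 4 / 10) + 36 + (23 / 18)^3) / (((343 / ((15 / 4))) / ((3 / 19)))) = 83557867 / 1233120672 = 0.07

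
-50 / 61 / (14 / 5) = -125 / 427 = -0.29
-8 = -8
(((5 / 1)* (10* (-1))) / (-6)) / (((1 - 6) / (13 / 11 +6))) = -395 / 33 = -11.97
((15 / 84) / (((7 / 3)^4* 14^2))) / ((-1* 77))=-405 / 1014604976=-0.00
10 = 10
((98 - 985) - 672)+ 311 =-1248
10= 10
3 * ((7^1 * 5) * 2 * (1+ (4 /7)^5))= 534930 /2401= 222.79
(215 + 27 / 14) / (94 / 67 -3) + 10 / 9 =-1816331 / 13482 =-134.72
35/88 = 0.40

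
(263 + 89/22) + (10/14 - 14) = 39079/154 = 253.76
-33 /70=-0.47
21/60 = 7/20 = 0.35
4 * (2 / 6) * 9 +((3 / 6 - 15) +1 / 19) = -93 / 38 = -2.45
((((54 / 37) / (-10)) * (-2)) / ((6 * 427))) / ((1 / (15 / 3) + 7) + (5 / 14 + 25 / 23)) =138 / 10470223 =0.00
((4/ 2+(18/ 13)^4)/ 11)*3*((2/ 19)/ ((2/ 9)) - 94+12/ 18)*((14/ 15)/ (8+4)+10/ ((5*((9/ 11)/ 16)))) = -1513056043139/ 268616205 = -5632.78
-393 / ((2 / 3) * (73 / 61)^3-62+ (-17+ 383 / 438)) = 13023715818 / 2551156625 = 5.11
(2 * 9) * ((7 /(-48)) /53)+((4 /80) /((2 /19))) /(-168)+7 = 6.95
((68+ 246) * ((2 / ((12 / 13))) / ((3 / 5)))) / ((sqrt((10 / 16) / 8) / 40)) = 653120 * sqrt(5) / 9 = 162268.97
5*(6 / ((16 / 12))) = 45 / 2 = 22.50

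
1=1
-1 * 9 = -9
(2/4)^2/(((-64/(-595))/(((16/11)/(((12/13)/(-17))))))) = -131495/2112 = -62.26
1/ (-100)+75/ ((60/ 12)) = 14.99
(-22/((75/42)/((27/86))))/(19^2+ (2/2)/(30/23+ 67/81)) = -8255709/771524275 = -0.01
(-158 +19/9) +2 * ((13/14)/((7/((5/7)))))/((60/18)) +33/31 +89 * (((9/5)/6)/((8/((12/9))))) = -287698717/1913940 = -150.32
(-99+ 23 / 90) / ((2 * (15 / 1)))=-8887 / 2700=-3.29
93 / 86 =1.08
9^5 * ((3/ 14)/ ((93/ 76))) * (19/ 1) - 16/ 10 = 213165154/ 1085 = 196465.58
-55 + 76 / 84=-54.10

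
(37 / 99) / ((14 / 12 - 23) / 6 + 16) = 148 / 4895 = 0.03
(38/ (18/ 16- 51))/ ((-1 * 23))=16/ 483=0.03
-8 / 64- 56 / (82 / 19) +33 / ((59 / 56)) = 18.22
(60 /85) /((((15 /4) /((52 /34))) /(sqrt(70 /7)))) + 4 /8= 1 /2 + 416*sqrt(10) /1445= 1.41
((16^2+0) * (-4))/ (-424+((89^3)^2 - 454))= -1024/ 496981290083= -0.00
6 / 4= 3 / 2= 1.50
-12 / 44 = -3 / 11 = -0.27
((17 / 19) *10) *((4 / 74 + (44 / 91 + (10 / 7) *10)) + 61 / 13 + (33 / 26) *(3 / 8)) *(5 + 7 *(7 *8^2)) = 3159767475 / 5624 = 561836.32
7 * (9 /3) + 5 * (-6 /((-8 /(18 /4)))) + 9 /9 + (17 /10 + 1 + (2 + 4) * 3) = 2383 /40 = 59.58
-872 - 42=-914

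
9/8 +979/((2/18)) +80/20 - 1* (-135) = 71609/8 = 8951.12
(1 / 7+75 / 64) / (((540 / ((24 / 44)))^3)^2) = 589 / 421783106931648000000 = 0.00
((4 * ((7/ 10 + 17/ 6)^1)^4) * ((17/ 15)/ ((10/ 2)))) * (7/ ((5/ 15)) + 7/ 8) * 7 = 6572770673/ 303750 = 21638.75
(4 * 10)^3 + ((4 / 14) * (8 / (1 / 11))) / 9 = 4032176 / 63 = 64002.79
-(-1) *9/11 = 9/11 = 0.82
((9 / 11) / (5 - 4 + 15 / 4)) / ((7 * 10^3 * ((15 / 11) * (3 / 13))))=13 / 166250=0.00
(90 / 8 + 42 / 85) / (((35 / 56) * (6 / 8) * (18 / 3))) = 5324 / 1275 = 4.18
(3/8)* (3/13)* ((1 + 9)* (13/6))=15/8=1.88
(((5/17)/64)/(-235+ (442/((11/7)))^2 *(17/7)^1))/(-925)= -0.00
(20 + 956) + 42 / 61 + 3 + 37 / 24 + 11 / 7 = 10071751 / 10248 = 982.80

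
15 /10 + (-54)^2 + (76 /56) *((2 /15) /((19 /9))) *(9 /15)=1021143 /350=2917.55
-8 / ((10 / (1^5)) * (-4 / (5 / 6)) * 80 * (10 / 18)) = 3 / 800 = 0.00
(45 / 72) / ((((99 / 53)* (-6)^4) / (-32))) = -265 / 32076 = -0.01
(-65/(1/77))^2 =25050025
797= 797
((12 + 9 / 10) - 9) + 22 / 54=1163 / 270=4.31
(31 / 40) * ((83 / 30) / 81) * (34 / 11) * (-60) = -43741 / 8910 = -4.91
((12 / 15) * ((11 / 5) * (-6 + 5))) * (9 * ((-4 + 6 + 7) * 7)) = -24948 / 25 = -997.92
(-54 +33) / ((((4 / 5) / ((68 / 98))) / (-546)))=9945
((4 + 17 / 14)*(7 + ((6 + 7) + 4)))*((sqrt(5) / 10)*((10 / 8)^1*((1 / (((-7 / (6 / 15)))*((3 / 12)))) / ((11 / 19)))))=-16644*sqrt(5) / 2695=-13.81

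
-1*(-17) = 17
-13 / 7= -1.86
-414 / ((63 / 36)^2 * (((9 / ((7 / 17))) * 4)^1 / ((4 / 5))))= -736 / 595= -1.24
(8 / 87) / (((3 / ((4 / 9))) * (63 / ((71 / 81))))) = 2272 / 11986947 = 0.00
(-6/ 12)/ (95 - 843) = 0.00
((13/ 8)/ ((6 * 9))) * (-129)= -559/ 144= -3.88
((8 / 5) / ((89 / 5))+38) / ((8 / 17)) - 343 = -93293 / 356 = -262.06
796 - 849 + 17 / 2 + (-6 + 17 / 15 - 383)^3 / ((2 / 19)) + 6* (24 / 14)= -26192250673081 / 47250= -554333347.58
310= 310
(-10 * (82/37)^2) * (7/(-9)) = 470680/12321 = 38.20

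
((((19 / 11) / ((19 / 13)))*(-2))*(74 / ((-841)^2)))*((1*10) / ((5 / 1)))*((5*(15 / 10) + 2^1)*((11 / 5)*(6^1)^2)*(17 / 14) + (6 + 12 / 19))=-2354872104 / 5173760515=-0.46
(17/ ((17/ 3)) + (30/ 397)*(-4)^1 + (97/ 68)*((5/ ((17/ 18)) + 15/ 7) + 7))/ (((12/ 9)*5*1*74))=112237491/ 2377267760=0.05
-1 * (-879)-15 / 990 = 58013 / 66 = 878.98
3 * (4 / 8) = 3 / 2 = 1.50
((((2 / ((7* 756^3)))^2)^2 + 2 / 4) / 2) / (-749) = -2615192895459035897166837223638171649 / 7835117914795271547911844322019962257408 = -0.00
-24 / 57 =-8 / 19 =-0.42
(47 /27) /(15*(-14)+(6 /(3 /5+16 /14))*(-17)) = -0.01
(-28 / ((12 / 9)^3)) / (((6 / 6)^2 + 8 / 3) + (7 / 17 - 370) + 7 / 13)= 17901 / 553712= 0.03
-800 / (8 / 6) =-600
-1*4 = -4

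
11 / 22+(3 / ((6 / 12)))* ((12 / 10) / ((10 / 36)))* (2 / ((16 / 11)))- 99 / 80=13961 / 400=34.90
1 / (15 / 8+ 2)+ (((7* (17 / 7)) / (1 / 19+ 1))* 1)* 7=70251 / 620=113.31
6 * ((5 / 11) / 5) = 6 / 11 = 0.55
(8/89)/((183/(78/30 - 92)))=-1192/27145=-0.04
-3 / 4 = -0.75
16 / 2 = 8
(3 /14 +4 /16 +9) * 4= 37.86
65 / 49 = 1.33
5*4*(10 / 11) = 200 / 11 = 18.18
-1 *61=-61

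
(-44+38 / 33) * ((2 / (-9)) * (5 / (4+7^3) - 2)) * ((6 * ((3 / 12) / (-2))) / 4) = 487123 / 137412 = 3.54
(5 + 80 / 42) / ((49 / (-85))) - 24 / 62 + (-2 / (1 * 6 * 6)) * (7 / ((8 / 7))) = -19453321 / 1531152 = -12.71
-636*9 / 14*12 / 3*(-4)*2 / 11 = 91584 / 77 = 1189.40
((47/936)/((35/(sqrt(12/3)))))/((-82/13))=-47/103320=-0.00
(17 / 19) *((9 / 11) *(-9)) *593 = -816561 / 209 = -3906.99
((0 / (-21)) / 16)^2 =0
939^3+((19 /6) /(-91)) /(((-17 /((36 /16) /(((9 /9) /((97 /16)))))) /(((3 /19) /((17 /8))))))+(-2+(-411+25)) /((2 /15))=348381005338329 /420784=827933109.00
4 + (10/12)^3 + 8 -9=773/216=3.58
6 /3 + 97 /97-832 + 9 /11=-9110 /11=-828.18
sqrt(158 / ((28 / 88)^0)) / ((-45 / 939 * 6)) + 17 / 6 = 17 / 6- 313 * sqrt(158) / 90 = -40.88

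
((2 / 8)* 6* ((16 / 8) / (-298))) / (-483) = 1 / 47978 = 0.00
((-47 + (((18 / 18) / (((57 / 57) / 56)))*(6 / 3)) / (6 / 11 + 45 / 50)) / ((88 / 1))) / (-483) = -4847 / 6758136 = -0.00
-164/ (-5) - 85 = -261/ 5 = -52.20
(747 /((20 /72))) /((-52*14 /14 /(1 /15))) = -2241 /650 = -3.45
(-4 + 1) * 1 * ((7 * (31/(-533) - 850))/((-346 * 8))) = -9514701/1475344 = -6.45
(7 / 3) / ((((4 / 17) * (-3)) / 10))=-595 / 18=-33.06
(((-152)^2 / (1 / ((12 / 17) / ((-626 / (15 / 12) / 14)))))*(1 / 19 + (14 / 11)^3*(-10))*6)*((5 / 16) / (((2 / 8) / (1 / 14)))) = 35569983600 / 7082251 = 5022.41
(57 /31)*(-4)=-228 /31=-7.35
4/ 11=0.36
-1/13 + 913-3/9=912.59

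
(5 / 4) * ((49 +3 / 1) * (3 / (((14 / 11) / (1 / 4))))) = 2145 / 56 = 38.30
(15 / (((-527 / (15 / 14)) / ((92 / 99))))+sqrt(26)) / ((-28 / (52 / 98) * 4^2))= 7475 / 222697552 -13 * sqrt(26) / 10976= -0.01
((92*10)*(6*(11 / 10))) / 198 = 92 / 3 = 30.67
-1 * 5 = -5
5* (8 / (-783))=-40 / 783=-0.05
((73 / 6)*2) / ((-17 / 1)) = -73 / 51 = -1.43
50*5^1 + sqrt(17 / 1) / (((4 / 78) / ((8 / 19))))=156*sqrt(17) / 19 + 250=283.85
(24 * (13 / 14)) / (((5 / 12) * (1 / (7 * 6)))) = 11232 / 5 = 2246.40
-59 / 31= -1.90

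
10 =10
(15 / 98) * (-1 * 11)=-165 / 98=-1.68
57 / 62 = 0.92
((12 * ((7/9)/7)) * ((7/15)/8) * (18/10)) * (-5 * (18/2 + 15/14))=-141/20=-7.05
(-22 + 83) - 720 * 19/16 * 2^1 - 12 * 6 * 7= -2153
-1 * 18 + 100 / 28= -101 / 7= -14.43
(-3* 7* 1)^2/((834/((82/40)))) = 6027/5560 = 1.08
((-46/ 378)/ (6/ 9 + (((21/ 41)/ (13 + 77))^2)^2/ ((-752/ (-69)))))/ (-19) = 488743622560000/ 50871836199024659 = 0.01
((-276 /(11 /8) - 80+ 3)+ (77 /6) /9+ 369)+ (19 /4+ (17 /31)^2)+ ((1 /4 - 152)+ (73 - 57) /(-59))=-1827831295 /33679206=-54.27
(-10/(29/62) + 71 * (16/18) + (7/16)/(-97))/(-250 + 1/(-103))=-1740963371/10431009072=-0.17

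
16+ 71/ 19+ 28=907/ 19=47.74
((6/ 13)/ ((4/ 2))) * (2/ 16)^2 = 3/ 832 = 0.00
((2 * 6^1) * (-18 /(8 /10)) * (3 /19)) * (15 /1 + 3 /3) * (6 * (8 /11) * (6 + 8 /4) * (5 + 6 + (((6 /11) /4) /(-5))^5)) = -5510263326841728 /21037286875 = -261928.42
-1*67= -67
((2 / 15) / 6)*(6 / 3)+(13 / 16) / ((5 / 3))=383 / 720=0.53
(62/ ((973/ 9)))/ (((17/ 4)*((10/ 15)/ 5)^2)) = 125550/ 16541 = 7.59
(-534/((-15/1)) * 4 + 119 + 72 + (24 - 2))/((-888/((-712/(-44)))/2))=-158153/12210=-12.95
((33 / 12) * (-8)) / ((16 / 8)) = -11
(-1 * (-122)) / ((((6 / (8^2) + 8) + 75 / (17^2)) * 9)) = 1128256 / 695259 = 1.62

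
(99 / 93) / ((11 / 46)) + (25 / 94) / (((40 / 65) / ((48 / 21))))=55477 / 10199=5.44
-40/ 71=-0.56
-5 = -5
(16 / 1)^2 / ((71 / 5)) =1280 / 71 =18.03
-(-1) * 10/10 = 1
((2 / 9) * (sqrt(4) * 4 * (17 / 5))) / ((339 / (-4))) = -1088 / 15255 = -0.07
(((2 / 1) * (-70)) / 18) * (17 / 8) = -595 / 36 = -16.53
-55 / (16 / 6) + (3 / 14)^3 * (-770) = -11055 / 392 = -28.20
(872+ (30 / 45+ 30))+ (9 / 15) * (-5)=2699 / 3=899.67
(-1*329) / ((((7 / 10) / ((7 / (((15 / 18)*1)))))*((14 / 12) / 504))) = -1705536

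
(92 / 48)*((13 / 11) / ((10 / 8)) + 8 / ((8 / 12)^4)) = 104857 / 1320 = 79.44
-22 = -22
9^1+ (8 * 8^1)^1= 73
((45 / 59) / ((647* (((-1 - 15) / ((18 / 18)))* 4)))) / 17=-45 / 41532224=-0.00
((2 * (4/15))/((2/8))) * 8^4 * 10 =262144/3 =87381.33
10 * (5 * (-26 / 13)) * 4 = -400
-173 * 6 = -1038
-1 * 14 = -14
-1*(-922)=922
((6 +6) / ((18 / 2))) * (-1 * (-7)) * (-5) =-140 / 3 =-46.67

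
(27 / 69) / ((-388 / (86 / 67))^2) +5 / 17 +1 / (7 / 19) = 1391119845215 / 462410686948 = 3.01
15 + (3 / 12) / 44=2641 / 176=15.01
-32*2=-64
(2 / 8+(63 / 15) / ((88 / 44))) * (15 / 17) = 141 / 68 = 2.07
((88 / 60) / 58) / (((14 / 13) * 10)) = 143 / 60900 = 0.00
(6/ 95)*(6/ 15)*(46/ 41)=552/ 19475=0.03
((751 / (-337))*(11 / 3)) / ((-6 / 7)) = 57827 / 6066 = 9.53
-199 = -199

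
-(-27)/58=0.47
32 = 32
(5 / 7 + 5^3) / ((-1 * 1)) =-880 / 7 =-125.71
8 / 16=1 / 2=0.50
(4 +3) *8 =56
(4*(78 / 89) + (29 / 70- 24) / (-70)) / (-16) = -1675739 / 6977600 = -0.24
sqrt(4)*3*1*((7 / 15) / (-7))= -2 / 5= -0.40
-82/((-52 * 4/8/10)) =410/13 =31.54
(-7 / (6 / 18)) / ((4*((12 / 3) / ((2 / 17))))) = -21 / 136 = -0.15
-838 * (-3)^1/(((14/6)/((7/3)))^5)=2514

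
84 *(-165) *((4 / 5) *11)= -121968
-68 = -68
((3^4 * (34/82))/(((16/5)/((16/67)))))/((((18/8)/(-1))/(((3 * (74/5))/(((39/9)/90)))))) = -36683280/35711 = -1027.23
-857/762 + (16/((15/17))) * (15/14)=97633/5334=18.30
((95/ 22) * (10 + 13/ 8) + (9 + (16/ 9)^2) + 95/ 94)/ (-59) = -42459925/ 39531888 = -1.07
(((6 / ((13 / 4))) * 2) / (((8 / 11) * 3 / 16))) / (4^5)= 11 / 416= 0.03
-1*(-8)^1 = 8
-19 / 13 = -1.46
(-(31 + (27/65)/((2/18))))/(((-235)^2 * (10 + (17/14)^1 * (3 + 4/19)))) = -600628/13270843625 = -0.00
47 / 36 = 1.31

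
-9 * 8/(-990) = 4/55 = 0.07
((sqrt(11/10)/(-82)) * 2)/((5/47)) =-47 * sqrt(110)/2050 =-0.24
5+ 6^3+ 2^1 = 223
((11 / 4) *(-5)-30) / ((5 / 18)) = -315 / 2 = -157.50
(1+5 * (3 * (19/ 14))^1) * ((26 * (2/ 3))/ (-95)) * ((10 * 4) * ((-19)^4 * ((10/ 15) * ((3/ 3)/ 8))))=-106643732/ 63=-1692757.65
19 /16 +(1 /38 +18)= 5841 /304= 19.21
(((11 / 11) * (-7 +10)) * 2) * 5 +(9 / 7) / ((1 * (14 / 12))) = 1524 / 49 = 31.10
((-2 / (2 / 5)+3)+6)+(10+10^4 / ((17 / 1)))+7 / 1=609.24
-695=-695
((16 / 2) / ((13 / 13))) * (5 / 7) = 40 / 7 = 5.71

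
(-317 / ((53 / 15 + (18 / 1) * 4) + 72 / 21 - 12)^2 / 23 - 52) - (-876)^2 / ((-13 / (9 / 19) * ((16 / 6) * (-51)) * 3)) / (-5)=-914195112655697 / 23871401142485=-38.30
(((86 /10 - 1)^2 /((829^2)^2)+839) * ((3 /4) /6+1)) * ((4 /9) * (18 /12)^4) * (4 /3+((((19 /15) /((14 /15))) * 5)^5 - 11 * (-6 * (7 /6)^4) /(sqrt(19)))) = 784921439474366898627 * sqrt(19) /57431703357049600+887085219666401353650898539 /29030214686373913600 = 30616881.53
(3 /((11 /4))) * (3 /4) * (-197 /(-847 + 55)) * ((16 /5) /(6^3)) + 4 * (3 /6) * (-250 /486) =-603227 /588060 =-1.03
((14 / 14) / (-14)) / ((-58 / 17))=17 / 812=0.02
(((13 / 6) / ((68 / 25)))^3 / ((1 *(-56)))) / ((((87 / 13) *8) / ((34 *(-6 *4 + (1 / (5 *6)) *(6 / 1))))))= 89253125 / 654262272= 0.14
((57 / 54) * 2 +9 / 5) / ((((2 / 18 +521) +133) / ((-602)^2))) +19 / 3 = 27415511 / 12615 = 2173.25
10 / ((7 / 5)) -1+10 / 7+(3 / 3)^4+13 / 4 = 331 / 28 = 11.82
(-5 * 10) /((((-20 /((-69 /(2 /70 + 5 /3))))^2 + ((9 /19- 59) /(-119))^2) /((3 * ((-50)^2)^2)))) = -6417459161982421875 /3308551076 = -1939658483.30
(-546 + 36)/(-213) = 170/71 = 2.39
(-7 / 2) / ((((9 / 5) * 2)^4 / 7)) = -30625 / 209952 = -0.15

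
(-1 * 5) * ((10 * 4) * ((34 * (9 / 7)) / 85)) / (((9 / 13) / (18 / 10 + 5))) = -7072 / 7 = -1010.29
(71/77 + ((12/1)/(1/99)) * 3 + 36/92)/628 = 3157085/556094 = 5.68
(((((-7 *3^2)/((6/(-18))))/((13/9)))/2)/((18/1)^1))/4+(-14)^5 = -111867203/208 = -537823.09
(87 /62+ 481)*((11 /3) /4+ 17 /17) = 687907 /744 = 924.61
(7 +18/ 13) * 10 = 1090/ 13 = 83.85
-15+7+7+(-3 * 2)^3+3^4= -136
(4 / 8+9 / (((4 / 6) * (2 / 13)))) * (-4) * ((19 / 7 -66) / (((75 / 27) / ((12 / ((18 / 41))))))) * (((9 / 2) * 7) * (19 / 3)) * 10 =2192746338 / 5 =438549267.60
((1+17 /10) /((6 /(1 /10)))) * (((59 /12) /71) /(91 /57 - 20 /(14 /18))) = -70623 /546586400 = -0.00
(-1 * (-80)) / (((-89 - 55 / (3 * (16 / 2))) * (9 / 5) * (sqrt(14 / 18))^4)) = -86400 / 107359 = -0.80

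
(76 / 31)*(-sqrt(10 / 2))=-76*sqrt(5) / 31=-5.48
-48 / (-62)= 24 / 31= 0.77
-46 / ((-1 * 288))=23 / 144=0.16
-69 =-69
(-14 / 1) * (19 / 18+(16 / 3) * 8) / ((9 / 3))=-5509 / 27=-204.04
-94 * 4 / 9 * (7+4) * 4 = -16544 / 9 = -1838.22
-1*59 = -59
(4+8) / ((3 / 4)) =16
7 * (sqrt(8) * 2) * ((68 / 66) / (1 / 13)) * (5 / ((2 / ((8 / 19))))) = 247520 * sqrt(2) / 627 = 558.29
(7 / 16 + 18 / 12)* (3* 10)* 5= 2325 / 8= 290.62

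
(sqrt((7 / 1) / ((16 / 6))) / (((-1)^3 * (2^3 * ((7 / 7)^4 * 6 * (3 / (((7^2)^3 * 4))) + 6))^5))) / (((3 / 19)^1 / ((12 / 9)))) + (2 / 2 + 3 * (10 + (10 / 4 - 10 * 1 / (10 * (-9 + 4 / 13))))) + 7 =10361 / 226 - 428247465523152903669401731 * sqrt(42) / 51689667628997538264124941116224512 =45.85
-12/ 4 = -3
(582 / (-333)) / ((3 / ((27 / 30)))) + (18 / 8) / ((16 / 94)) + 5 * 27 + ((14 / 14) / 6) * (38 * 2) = 2848013 / 17760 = 160.36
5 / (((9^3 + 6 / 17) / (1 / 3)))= 85 / 37197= 0.00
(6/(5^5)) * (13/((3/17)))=442/3125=0.14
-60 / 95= -12 / 19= -0.63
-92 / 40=-23 / 10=-2.30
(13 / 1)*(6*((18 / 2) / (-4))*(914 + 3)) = -321867 / 2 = -160933.50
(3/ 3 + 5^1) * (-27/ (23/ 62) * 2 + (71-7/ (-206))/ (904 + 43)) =-872.94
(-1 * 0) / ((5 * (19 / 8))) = 0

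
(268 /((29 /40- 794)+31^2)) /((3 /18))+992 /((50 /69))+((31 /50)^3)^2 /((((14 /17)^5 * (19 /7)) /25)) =8446758144141783176453 /6121157420000000000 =1379.93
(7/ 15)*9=21/ 5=4.20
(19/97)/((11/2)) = 38/1067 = 0.04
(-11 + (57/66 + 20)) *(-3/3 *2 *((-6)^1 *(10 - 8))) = 2604/11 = 236.73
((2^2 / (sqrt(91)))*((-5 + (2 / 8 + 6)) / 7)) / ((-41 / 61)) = -305*sqrt(91) / 26117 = -0.11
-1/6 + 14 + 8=131/6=21.83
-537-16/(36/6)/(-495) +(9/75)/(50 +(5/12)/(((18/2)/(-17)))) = -21191792047/39463875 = -536.99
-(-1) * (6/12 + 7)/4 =15/8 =1.88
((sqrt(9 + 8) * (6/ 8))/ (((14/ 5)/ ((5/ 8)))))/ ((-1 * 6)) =-0.12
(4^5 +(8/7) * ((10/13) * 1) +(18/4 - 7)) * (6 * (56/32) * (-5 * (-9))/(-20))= -5023971/208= -24153.71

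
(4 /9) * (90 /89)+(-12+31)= 1731 /89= 19.45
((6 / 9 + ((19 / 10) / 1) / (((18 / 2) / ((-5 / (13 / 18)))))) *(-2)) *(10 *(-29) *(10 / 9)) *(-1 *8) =1438400 / 351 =4098.01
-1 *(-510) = 510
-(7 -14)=7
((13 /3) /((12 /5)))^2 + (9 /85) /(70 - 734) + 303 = 2800219757 /9143280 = 306.26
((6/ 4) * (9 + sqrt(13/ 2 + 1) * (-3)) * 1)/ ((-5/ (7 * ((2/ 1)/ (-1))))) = 189/ 5-63 * sqrt(30)/ 10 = 3.29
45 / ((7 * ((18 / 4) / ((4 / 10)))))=0.57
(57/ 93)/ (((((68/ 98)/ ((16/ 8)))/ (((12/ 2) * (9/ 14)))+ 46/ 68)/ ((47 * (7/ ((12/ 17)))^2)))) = 4514540961/ 1221400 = 3696.20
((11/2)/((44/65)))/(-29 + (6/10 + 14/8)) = -25/82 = -0.30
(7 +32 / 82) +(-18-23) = -1378 / 41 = -33.61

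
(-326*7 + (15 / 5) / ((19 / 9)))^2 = 1877575561 / 361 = 5201040.34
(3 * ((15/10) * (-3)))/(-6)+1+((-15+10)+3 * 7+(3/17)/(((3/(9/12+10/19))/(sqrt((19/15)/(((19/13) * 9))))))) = 97 * sqrt(195)/58140+77/4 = 19.27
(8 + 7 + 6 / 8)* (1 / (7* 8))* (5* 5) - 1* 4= 97 / 32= 3.03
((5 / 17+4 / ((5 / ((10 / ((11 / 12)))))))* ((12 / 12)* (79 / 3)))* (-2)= -266546 / 561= -475.13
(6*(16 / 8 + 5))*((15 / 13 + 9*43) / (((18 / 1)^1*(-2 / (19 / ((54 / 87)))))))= -3243737 / 234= -13862.12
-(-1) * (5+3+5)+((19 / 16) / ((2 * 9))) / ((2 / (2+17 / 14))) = 11743 / 896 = 13.11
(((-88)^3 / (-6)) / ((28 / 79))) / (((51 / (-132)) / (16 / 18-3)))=5625892096 / 3213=1750977.93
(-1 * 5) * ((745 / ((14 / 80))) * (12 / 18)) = -298000 / 21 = -14190.48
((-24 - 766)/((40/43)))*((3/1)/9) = -3397/12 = -283.08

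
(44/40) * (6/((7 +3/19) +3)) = 0.65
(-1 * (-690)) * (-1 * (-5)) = 3450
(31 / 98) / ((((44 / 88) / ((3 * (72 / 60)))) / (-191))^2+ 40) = 732830328 / 92667578185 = 0.01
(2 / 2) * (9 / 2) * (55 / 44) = 5.62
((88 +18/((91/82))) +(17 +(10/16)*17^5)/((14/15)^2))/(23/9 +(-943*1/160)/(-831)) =36981751133295/93019199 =397571.16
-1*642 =-642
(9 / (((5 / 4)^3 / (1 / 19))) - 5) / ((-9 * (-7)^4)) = 11299 / 51321375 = 0.00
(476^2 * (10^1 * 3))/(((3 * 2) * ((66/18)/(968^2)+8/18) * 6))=20679267840/48677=424826.26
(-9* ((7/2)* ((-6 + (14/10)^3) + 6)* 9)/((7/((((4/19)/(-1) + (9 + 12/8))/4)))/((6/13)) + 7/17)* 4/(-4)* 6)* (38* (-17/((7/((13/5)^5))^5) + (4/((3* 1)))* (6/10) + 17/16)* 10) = -10394666607870402636001329372932209161/1543551683425903320312500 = -6734252386547.57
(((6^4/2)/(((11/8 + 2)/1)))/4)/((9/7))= 112/3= 37.33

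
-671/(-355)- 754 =-752.11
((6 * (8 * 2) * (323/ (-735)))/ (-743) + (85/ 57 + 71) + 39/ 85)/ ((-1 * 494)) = -198120229/ 1340578554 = -0.15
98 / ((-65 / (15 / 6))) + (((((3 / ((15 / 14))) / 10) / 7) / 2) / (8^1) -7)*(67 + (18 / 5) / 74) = -472.94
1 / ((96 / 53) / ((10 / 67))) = 265 / 3216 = 0.08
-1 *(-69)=69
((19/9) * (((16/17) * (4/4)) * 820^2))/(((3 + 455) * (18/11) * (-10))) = -56212640/315333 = -178.26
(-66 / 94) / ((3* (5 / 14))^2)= -2156 / 3525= -0.61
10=10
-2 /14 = -1 /7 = -0.14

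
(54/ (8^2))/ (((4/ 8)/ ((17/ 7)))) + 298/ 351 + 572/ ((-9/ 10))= -24790475/ 39312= -630.61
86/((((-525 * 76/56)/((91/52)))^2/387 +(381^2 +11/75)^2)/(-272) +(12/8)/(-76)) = -154927710000/139560506049743377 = -0.00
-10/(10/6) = -6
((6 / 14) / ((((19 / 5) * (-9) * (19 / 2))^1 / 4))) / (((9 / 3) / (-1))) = 40 / 22743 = 0.00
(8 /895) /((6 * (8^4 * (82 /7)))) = 7 /225454080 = 0.00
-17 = -17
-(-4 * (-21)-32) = -52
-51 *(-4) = 204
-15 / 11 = -1.36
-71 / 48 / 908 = -71 / 43584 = -0.00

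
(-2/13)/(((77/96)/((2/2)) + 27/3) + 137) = -192/183209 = -0.00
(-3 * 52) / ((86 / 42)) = -3276 / 43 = -76.19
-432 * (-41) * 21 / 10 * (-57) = -10600632 / 5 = -2120126.40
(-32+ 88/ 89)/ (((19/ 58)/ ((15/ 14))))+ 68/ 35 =-5888012/ 59185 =-99.48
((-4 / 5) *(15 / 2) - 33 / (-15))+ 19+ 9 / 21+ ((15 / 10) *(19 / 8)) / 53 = 465851 / 29680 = 15.70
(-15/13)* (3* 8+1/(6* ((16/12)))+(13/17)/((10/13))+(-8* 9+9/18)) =94617/1768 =53.52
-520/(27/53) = -27560/27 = -1020.74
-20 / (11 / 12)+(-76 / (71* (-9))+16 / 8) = -138466 / 7029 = -19.70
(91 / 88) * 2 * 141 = 12831 / 44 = 291.61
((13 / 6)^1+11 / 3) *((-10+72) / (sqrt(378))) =155 *sqrt(42) / 54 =18.60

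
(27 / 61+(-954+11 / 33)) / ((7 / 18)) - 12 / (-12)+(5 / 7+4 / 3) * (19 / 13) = -40752470 / 16653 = -2447.15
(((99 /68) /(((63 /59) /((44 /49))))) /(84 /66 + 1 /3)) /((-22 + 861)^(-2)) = 536607.00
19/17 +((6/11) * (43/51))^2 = 46479/34969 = 1.33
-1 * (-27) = 27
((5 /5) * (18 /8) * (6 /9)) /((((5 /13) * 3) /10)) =13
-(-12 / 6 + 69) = -67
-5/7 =-0.71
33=33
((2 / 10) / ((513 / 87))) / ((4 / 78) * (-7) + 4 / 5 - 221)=-377 / 2451513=-0.00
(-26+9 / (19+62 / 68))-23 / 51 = -897667 / 34527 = -26.00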